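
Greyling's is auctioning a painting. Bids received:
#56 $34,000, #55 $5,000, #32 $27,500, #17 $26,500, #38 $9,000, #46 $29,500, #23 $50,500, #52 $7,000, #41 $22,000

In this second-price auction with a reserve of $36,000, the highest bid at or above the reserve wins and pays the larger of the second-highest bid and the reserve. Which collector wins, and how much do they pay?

Bids in order: 50,500 (#23) > 34,000 (#56) > 29,500 (#46) > 27,500 (#32) > 26,500 (#17) > 22,000 (#41) > …
#23 has the top bid at or above the reserve ($50,500).
Second-highest bid $34,000 is below the reserve $36,000, so the reserve binds → payment $36,000.

#23 pays $36,000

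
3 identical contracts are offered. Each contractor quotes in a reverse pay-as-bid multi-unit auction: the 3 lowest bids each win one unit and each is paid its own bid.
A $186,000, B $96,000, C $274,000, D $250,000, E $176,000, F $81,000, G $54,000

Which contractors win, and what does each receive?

G $54,000, F $81,000, B $96,000

Sorting: 54,000 (G), 81,000 (F), 96,000 (B), 176,000 (E), 186,000 (A), …
The 3 lowest are G, F, B.
Each winner is paid its own bid: G $54,000, F $81,000, B $96,000.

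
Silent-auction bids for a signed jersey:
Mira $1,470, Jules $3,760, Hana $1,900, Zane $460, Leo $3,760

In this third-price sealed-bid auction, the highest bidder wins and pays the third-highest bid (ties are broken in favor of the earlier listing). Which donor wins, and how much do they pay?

Third-price sealed-bid auction: the highest bidder wins and pays the third-highest bid.
Bids in order: 3,760 (Jules) > 3,760 (Leo) > 1,900 (Hana) > 1,470 (Mira) > 460 (Zane)
Jules and Leo tie at $3,760; tie-break gives it to Jules.
Jules wins; payment is bid #3 in the ranking = $1,900.

Jules pays $1,900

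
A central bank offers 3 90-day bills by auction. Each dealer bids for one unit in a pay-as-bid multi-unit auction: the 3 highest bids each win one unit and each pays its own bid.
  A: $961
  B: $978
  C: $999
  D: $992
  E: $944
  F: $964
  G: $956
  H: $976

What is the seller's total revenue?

Total revenue: $2,969

Ordering the bids: 999 (C), 992 (D), 978 (B), 976 (H), 964 (F), …
The 3 highest are C, D, B.
Total revenue = 999 + 992 + 978 = $2,969.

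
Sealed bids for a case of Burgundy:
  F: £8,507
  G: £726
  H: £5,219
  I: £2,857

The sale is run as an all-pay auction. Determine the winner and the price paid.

F pays £8,507

All-pay auction: the highest bidder wins the item, but every bidder pays their own bid.
Sorting bids: 8,507 (F) > 5,219 (H) > 2,857 (I) > 726 (G)
F is highest and takes the item; every bidder forfeits their bid.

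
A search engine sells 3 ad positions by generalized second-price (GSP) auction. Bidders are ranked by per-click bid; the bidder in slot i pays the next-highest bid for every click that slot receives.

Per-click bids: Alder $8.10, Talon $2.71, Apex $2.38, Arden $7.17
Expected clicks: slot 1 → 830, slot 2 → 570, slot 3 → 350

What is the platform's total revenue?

Sorting advertisers: $8.10 (Alder) > $7.17 (Arden) > $2.71 (Talon) > $2.38 (Apex)
Slot 1: Alder pays $7.17 × 830 = $5951.10
Slot 2: Arden pays $2.71 × 570 = $1544.70
Slot 3: Talon pays $2.38 × 350 = $833.00
Total = $8328.80

Total revenue: $8328.80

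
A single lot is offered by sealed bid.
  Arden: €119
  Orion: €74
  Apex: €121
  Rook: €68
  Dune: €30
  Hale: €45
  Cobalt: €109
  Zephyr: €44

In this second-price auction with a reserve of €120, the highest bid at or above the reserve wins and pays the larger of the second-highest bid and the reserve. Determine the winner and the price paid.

Apex pays €120

Bids in order: 121 (Apex) > 119 (Arden) > 109 (Cobalt) > 74 (Orion) > 68 (Rook) > 45 (Hale) > …
Apex has the top bid at or above the reserve (€121).
max(second-highest €119, reserve €120) = €120.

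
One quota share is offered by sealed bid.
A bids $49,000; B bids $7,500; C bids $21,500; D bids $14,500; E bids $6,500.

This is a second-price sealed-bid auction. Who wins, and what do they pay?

Bids in order: 49,000 (A) > 21,500 (C) > 14,500 (D) > 7,500 (B) > 6,500 (E)
A wins with the highest bid; price is set by the runner-up at $21,500.

A pays $21,500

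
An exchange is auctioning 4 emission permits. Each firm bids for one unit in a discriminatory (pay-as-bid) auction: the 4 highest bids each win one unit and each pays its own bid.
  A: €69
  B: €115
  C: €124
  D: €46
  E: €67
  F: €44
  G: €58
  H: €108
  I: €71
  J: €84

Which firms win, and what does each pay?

C €124, B €115, H €108, J €84

Bids ranked high→low: 124 (C), 115 (B), 108 (H), 84 (J), 71 (I), 69 (A), …
Top 4: C, B, H, J.
Each winner pays its own bid: C €124, B €115, H €108, J €84.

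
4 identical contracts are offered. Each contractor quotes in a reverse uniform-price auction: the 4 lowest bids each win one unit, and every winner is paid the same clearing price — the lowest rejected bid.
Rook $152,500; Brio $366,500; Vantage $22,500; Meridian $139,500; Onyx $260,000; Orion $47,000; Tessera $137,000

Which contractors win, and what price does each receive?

Bids ranked low→high: 22,500 (Vantage), 47,000 (Orion), 137,000 (Tessera), 139,500 (Meridian), 152,500 (Rook), 260,000 (Onyx), …
Lowest 4: Vantage, Orion, Tessera, Meridian.
Lowest unsuccessful bid: $152,500 → clearing price.

Vantage, Orion, Tessera, Meridian; each is paid $152,500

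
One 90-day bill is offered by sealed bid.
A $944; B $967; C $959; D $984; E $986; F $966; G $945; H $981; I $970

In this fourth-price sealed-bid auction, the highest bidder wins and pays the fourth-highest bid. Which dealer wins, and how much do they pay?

E pays $970

Fourth-price sealed-bid auction: the highest bidder wins and pays the fourth-highest bid.
Bids ranked: 986 (E) > 984 (D) > 981 (H) > 970 (I) > 967 (B) > 966 (F) > …
E is highest; pays the fourth-highest bid, $970.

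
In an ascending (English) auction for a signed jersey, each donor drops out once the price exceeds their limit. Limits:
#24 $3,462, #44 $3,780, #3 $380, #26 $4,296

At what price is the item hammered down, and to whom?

#26 wins at $3,780

Limits ranked: 4,296 (#26) > 3,780 (#44) > 3,462 (#24) > 380 (#3)
#44 is the last rival to drop out, at $3,780; #26 remains and wins at that price.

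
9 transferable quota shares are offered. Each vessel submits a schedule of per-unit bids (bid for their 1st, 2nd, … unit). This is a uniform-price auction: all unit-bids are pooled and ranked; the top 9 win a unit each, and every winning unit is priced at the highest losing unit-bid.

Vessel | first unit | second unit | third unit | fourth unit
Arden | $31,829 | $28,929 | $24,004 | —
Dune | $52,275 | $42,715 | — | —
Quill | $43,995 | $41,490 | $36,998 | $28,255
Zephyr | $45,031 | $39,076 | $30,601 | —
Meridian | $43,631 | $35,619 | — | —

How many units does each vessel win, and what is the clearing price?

Dune 2, Meridian 2, Quill 3, Zephyr 2; clearing price $31,829

All unit-bids, highest first — top 9: 52,275 (Dune-1), 45,031 (Zephyr-1), 43,995 (Quill-1), 43,631 (Meridian-1), 42,715 (Dune-2), 41,490 (Quill-2), 39,076 (Zephyr-2), 36,998 (Quill-3), 35,619 (Meridian-2)
Highest rejected unit-bid = $31,829.
Allocation: Dune 2, Meridian 2, Quill 3, Zephyr 2.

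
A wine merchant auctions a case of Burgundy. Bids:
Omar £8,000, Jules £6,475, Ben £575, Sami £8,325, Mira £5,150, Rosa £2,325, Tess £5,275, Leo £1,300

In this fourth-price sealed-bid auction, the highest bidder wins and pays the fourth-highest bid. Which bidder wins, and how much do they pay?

Sami pays £5,275

Bids in order: 8,325 (Sami) > 8,000 (Omar) > 6,475 (Jules) > 5,275 (Tess) > 5,150 (Mira) > 2,325 (Rosa) > …
Sami wins; payment is bid #4 in the ranking = £5,275.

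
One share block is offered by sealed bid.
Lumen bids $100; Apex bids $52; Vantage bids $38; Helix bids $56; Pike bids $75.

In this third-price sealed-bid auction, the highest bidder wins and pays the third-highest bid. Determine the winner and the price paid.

Sorting bids: 100 (Lumen) > 75 (Pike) > 56 (Helix) > 52 (Apex) > 38 (Vantage)
Lumen is highest; pays the third-highest bid, $56.

Lumen pays $56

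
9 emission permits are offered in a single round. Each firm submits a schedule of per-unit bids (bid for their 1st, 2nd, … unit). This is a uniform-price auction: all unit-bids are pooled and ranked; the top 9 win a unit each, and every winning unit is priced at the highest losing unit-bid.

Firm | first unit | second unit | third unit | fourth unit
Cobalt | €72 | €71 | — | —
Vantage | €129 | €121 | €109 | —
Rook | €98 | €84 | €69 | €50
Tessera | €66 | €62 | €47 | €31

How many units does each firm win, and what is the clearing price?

Cobalt 2, Rook 3, Tessera 1, Vantage 3; clearing price €62

All unit-bids, highest first — top 9: 129 (Vantage-1), 121 (Vantage-2), 109 (Vantage-3), 98 (Rook-1), 84 (Rook-2), 72 (Cobalt-1), 71 (Cobalt-2), 69 (Rook-3), 66 (Tessera-1)
First bid not allocated: €62.
Allocation: Cobalt 2, Rook 3, Tessera 1, Vantage 3.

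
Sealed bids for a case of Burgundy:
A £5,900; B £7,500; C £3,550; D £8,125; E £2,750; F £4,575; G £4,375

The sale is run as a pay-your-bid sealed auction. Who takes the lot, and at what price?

D pays £8,125

Bids in order: 8,125 (D) > 7,500 (B) > 5,900 (A) > 4,575 (F) > 4,375 (G) > 3,550 (C) > …
D is highest → pays own bid, £8,125.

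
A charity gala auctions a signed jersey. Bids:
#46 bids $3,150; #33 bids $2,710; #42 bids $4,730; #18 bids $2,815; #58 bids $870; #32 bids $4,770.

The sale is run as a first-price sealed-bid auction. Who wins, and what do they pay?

Bids in order: 4,770 (#32) > 4,730 (#42) > 3,150 (#46) > 2,815 (#18) > 2,710 (#33) > 870 (#58)
#32 is highest → pays own bid, $4,770.

#32 pays $4,770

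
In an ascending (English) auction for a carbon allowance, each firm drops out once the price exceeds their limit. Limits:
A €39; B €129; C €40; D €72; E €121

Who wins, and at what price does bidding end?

B wins at €121

Rule: the price rises until one bidder remains; the winner pays the price at which the last rival dropped out.
Limits ranked: 129 (B) > 121 (E) > 72 (D) > 40 (C) > 39 (A)
Bidding ends when E exits at €121; B takes it.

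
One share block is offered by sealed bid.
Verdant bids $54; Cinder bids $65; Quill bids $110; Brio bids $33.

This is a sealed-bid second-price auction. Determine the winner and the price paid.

Sealed-bid second-price auction: the highest bidder wins and pays the second-highest bid.
Bids ranked: 110 (Quill) > 65 (Cinder) > 54 (Verdant) > 33 (Brio)
Quill is highest; pays the second-highest bid, $65.

Quill pays $65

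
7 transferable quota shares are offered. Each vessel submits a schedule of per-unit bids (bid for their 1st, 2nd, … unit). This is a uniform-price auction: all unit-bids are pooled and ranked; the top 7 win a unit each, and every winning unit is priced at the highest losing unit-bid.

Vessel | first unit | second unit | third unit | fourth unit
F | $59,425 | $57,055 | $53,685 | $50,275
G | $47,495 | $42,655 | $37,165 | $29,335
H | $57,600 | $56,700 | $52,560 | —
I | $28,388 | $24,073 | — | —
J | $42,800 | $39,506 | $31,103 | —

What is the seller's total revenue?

All unit-bids, highest first — top 7: 59,425 (F-1), 57,600 (H-1), 57,055 (F-2), 56,700 (H-2), 53,685 (F-3), 52,560 (H-3), 50,275 (F-4)
Highest rejected unit-bid = $47,495.
Allocation: F 4, H 3. Every unit priced at $47,495.
Revenue = 7 × 47,495 = $332,465.

Total revenue: $332,465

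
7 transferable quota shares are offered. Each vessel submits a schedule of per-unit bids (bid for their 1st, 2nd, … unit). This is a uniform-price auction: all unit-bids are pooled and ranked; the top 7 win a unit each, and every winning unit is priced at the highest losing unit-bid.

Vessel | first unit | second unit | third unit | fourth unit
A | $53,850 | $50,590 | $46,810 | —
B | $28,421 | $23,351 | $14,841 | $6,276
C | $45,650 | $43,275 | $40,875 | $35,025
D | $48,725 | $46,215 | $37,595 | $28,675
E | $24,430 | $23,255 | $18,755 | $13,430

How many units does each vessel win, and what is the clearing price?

All unit-bids, highest first — top 7: 53,850 (A-1), 50,590 (A-2), 48,725 (D-1), 46,810 (A-3), 46,215 (D-2), 45,650 (C-1), 43,275 (C-2)
First bid not allocated: $40,875.
Allocation: A 3, C 2, D 2.

A 3, C 2, D 2; clearing price $40,875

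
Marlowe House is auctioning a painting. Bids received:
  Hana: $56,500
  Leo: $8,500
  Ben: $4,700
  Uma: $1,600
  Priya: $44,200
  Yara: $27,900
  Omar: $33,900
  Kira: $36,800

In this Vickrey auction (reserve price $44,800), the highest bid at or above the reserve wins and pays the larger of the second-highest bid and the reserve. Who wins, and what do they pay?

Rule: the highest bid at or above the reserve wins and pays the larger of the second-highest bid and the reserve.
Bids ranked: 56,500 (Hana) > 44,200 (Priya) > 36,800 (Kira) > 33,900 (Omar) > 27,900 (Yara) > 8,500 (Leo) > …
Highest eligible bid: Hana at $56,500.
Second-highest bid $44,200 is below the reserve $44,800, so the reserve binds → payment $44,800.

Hana pays $44,800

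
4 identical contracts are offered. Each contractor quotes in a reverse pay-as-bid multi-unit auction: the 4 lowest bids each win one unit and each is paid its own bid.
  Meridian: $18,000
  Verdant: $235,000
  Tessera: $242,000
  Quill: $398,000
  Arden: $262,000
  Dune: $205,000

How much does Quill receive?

Quill is paid $0

Sorting: 18,000 (Meridian), 205,000 (Dune), 235,000 (Verdant), 242,000 (Tessera), 262,000 (Arden), 398,000 (Quill)
Winners (4 units): Meridian, Dune, Verdant, Tessera.
Quill does not win → $0.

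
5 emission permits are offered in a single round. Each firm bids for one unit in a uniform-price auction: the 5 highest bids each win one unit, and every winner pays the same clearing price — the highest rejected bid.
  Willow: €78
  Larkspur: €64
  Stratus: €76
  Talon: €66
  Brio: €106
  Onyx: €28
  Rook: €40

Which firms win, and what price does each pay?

Sorting: 106 (Brio), 78 (Willow), 76 (Stratus), 66 (Talon), 64 (Larkspur), 40 (Rook), 28 (Onyx)
Winners (5 units): Brio, Willow, Stratus, Talon, Larkspur.
Highest unsuccessful bid: €40 → clearing price.

Brio, Willow, Stratus, Talon, Larkspur; each pays €40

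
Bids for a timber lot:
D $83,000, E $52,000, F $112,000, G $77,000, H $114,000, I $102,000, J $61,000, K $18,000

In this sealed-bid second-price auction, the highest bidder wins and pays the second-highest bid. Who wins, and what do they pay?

Bids in order: 114,000 (H) > 112,000 (F) > 102,000 (I) > 83,000 (D) > 77,000 (G) > 61,000 (J) > …
H is highest; pays the second-highest bid, $112,000.

H pays $112,000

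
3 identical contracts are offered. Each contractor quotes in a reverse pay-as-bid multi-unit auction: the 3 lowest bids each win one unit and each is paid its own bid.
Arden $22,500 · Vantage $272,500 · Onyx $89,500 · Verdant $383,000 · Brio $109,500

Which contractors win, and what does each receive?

Sorting: 22,500 (Arden), 89,500 (Onyx), 109,500 (Brio), 272,500 (Vantage), 383,000 (Verdant)
Winners (3 units): Arden, Onyx, Brio.
Each winner is paid its own bid: Arden $22,500, Onyx $89,500, Brio $109,500.

Arden $22,500, Onyx $89,500, Brio $109,500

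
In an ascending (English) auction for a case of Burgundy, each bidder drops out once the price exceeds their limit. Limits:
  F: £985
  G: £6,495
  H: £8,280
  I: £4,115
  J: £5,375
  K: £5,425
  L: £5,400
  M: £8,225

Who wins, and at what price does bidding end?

H wins at £8,225

Sorting limits: 8,280 (H) > 8,225 (M) > 6,495 (G) > 5,425 (K) > 5,400 (L) > 5,375 (J) > …
Bidding ends when M exits at £8,225; H takes it.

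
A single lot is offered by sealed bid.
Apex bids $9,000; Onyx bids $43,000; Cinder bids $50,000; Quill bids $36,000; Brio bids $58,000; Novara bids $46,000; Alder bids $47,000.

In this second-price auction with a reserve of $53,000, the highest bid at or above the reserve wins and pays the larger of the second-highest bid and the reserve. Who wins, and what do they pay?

Second-price auction with a reserve of $53,000: the highest bid at or above the reserve wins and pays the larger of the second-highest bid and the reserve.
Bids in order: 58,000 (Brio) > 50,000 (Cinder) > 47,000 (Alder) > 46,000 (Novara) > 43,000 (Onyx) > 36,000 (Quill) > …
Brio has the top bid at or above the reserve ($58,000).
max(second-highest $50,000, reserve $53,000) = $53,000.

Brio pays $53,000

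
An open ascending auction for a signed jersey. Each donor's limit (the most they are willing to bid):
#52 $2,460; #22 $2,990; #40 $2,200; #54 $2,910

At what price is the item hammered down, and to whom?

Limits ranked: 2,990 (#22) > 2,910 (#54) > 2,460 (#52) > 2,200 (#40)
Once the price passes $2,910, only #22 is left; the hammer falls at #54's limit of $2,910.

#22 wins at $2,910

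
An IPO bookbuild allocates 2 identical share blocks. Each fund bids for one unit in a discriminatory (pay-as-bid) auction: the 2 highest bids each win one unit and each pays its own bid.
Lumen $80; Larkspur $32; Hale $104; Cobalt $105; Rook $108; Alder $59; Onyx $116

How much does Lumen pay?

Bids ranked high→low: 116 (Onyx), 108 (Rook), 105 (Cobalt), 104 (Hale), …
Winners (2 units): Onyx, Rook.
Lumen does not win → $0.

Lumen pays $0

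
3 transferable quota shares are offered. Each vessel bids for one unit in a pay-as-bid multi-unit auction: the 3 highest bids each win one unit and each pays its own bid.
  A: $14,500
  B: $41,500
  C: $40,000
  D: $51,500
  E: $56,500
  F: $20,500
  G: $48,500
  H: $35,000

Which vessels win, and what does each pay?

E $56,500, D $51,500, G $48,500

Ordering the bids: 56,500 (E), 51,500 (D), 48,500 (G), 41,500 (B), 40,000 (C), …
Top 3: E, D, G.
Each winner pays its own bid: E $56,500, D $51,500, G $48,500.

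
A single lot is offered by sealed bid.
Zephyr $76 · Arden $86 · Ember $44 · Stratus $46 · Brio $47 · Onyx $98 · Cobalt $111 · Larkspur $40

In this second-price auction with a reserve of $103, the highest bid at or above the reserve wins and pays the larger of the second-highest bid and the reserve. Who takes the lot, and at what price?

Cobalt pays $103

Bids ranked: 111 (Cobalt) > 98 (Onyx) > 86 (Arden) > 76 (Zephyr) > 47 (Brio) > 46 (Stratus) > …
Highest eligible bid: Cobalt at $111.
Second-highest bid $98 is below the reserve $103, so the reserve binds → payment $103.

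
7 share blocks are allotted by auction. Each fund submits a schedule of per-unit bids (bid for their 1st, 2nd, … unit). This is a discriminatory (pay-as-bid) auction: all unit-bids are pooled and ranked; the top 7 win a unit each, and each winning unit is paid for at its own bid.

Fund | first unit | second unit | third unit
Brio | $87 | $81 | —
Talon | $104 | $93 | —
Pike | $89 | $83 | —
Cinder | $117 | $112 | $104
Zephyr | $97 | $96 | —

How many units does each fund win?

All unit-bids, highest first — top 7: 117 (Cinder-1), 112 (Cinder-2), 104 (Talon-1), 104 (Cinder-3), 97 (Zephyr-1), 96 (Zephyr-2), 93 (Talon-2)
Next rejected bid: $89 (not a price — pay-as-bid).
Allocation: Cinder 3, Talon 2, Zephyr 2.

Cinder 3, Talon 2, Zephyr 2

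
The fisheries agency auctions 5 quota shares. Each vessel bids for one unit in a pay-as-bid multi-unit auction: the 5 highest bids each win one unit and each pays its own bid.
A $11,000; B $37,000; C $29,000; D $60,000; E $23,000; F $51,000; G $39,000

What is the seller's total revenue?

Bids ranked high→low: 60,000 (D), 51,000 (F), 39,000 (G), 37,000 (B), 29,000 (C), 23,000 (E), 11,000 (A)
Top 5: D, F, G, B, C.
Total revenue = 60,000 + 51,000 + 39,000 + 37,000 + 29,000 = $216,000.

Total revenue: $216,000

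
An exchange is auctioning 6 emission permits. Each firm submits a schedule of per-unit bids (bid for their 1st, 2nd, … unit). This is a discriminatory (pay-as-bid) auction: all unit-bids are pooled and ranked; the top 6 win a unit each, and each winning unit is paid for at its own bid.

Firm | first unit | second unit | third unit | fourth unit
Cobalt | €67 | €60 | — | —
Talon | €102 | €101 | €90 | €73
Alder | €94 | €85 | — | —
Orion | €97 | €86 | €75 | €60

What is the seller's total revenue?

Total revenue: €570

Merging the schedules and taking the best 6: 102 (Talon-1), 101 (Talon-2), 97 (Orion-1), 94 (Alder-1), 90 (Talon-3), 86 (Orion-2)
Next rejected bid: €85 (not a price — pay-as-bid).
Each winning unit pays its own bid.
Revenue = 102 + 101 + 97 + 94 + 90 + 86 = €570.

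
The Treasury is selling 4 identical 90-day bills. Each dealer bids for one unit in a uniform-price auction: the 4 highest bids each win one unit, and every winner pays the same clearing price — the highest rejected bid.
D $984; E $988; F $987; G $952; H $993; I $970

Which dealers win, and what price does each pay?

H, E, F, D; each pays $970

Ordering the bids: 993 (H), 988 (E), 987 (F), 984 (D), 970 (I), 952 (G)
Top 4: H, E, F, D.
First losing bid is I's $970, which sets the uniform price.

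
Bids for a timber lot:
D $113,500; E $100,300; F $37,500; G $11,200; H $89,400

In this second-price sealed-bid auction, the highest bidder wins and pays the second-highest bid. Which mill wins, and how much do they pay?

D pays $100,300

Bids in order: 113,500 (D) > 100,300 (E) > 89,400 (H) > 37,500 (F) > 11,200 (G)
D wins with the highest bid; price is set by the runner-up at $100,300.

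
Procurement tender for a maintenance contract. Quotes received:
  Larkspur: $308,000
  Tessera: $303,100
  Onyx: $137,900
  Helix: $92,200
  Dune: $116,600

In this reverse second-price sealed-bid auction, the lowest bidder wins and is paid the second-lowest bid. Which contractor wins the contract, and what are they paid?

Bids in order: 92,200 (Helix) < 116,600 (Dune) < 137,900 (Onyx) < 303,100 (Tessera) < 308,000 (Larkspur)
Second-price: Helix is paid Dune's bid of $116,600.

Helix is paid $116,600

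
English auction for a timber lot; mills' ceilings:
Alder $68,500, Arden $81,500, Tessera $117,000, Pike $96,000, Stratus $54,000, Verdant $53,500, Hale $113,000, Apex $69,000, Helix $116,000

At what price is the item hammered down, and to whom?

Tessera wins at $116,000

Rule: the price rises until one bidder remains; the winner pays the price at which the last rival dropped out.
Limits in order: 117,000 (Tessera) > 116,000 (Helix) > 113,000 (Hale) > 96,000 (Pike) > 81,500 (Arden) > 69,000 (Apex) > …
Helix is the last rival to drop out, at $116,000; Tessera remains and wins at that price.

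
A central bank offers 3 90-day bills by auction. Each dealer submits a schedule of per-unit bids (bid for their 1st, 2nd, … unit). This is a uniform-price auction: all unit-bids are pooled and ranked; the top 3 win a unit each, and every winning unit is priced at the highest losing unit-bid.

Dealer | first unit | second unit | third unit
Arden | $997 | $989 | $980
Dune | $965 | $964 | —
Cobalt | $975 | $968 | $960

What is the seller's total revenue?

Total revenue: $2,925

Pooled unit-bids ranked (top 3): 997 (Arden-1), 989 (Arden-2), 980 (Arden-3)
The (k+1)-th unit-bid is $975.
Allocation: Arden 3. Every unit priced at $975.
Revenue = 3 × 975 = $2,925.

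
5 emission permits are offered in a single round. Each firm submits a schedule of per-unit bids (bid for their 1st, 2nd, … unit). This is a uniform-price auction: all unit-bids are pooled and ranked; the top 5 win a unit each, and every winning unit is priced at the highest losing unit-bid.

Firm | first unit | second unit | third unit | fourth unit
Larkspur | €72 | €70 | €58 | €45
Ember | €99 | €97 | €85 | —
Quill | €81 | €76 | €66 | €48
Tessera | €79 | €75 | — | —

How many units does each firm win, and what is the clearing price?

Ember 3, Quill 1, Tessera 1; clearing price €76

Pooled unit-bids ranked (top 5): 99 (Ember-1), 97 (Ember-2), 85 (Ember-3), 81 (Quill-1), 79 (Tessera-1)
First bid not allocated: €76.
Allocation: Ember 3, Quill 1, Tessera 1.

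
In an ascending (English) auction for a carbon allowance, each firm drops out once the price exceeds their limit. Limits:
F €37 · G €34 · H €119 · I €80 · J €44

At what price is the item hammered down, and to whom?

Limits in order: 119 (H) > 80 (I) > 44 (J) > 37 (F) > 34 (G)
I is the last rival to drop out, at €80; H remains and wins at that price.

H wins at €80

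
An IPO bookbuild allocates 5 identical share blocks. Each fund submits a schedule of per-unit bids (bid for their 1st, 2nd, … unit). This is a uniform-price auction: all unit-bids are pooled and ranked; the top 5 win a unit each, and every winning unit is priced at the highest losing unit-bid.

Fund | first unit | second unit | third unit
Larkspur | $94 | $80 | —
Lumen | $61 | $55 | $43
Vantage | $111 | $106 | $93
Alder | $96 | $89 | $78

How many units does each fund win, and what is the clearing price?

Alder 1, Larkspur 1, Vantage 3; clearing price $89

Merging the schedules and taking the best 5: 111 (Vantage-1), 106 (Vantage-2), 96 (Alder-1), 94 (Larkspur-1), 93 (Vantage-3)
Highest rejected unit-bid = $89.
Allocation: Alder 1, Larkspur 1, Vantage 3.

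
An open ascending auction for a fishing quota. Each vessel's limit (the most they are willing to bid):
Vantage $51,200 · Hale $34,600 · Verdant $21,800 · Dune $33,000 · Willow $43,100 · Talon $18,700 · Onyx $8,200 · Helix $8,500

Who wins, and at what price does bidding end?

Vantage wins at $43,100

Limits in order: 51,200 (Vantage) > 43,100 (Willow) > 34,600 (Hale) > 33,000 (Dune) > 21,800 (Verdant) > 18,700 (Talon) > …
Bidding ends when Willow exits at $43,100; Vantage takes it.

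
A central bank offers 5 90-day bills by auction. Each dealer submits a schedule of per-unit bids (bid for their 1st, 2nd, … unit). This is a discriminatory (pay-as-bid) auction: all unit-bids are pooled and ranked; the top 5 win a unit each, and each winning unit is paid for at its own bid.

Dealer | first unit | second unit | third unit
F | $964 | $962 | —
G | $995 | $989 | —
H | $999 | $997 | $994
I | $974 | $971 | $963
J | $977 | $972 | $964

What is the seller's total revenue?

Total revenue: $4,974

Merging the schedules and taking the best 5: 999 (H-1), 997 (H-2), 995 (G-1), 994 (H-3), 989 (G-2)
Next rejected bid: $977 (not a price — pay-as-bid).
Each winning unit pays its own bid.
Revenue = 999 + 997 + 995 + 994 + 989 = $4,974.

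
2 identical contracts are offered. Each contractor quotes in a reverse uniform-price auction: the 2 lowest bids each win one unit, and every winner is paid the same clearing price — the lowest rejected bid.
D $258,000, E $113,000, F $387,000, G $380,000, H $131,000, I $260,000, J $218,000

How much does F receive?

F is paid $0

Ordering the bids: 113,000 (E), 131,000 (H), 218,000 (J), 258,000 (D), …
Winners (2 units): E, H.
Clearing price = lowest rejected bid = $218,000.
F does not win → is paid $0.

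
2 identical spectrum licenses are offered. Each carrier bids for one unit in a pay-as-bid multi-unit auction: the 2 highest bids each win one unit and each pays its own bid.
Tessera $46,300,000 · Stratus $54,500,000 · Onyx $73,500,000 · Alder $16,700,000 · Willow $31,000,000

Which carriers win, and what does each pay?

Onyx $73,500,000, Stratus $54,500,000

Bids ranked high→low: 73,500,000 (Onyx), 54,500,000 (Stratus), 46,300,000 (Tessera), 31,000,000 (Willow), …
Top 2: Onyx, Stratus.
Each winner pays its own bid: Onyx $73,500,000, Stratus $54,500,000.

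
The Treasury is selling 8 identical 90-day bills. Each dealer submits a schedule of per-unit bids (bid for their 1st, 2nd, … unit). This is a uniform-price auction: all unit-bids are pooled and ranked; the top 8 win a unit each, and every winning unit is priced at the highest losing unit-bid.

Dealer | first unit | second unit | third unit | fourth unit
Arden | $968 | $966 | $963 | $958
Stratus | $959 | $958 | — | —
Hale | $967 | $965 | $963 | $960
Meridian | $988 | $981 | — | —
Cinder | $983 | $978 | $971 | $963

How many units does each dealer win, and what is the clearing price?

Pooled unit-bids ranked (top 8): 988 (Meridian-1), 983 (Cinder-1), 981 (Meridian-2), 978 (Cinder-2), 971 (Cinder-3), 968 (Arden-1), 967 (Hale-1), 966 (Arden-2)
The (k+1)-th unit-bid is $965.
Allocation: Arden 2, Cinder 3, Hale 1, Meridian 2.

Arden 2, Cinder 3, Hale 1, Meridian 2; clearing price $965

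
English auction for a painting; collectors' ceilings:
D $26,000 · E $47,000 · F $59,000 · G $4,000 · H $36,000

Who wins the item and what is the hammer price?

Open ascending-bid auction: the price rises until one bidder remains; the winner pays the price at which the last rival dropped out.
Sorting limits: 59,000 (F) > 47,000 (E) > 36,000 (H) > 26,000 (D) > 4,000 (G)
Once the price passes $47,000, only F is left; the hammer falls at E's limit of $47,000.

F wins at $47,000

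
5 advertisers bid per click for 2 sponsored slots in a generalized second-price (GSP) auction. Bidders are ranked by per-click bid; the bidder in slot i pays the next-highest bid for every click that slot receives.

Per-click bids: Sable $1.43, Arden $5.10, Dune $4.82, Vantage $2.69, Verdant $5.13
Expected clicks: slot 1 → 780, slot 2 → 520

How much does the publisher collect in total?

Per-click bids in order: $5.13 (Verdant) > $5.10 (Arden) > $4.82 (Dune) > …
Slot 1: Verdant pays $5.10 × 780 = $3978.00
Slot 2: Arden pays $4.82 × 520 = $2506.40
Total = $6484.40

Total revenue: $6484.40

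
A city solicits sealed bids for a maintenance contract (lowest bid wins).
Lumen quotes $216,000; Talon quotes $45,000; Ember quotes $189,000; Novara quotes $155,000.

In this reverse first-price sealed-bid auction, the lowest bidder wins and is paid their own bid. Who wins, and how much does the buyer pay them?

Sorting bids: 45,000 (Talon) < 155,000 (Novara) < 189,000 (Ember) < 216,000 (Lumen)
Talon has the lowest bid and is paid exactly that: $45,000.

Talon is paid $45,000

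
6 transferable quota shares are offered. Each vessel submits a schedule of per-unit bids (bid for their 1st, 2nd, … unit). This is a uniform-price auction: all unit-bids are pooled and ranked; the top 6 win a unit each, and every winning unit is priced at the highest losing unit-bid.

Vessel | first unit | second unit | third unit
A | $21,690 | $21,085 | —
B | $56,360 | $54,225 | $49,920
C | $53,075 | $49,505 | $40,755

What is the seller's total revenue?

Pooled unit-bids ranked (top 6): 56,360 (B-1), 54,225 (B-2), 53,075 (C-1), 49,920 (B-3), 49,505 (C-2), 40,755 (C-3)
The (k+1)-th unit-bid is $21,690.
Allocation: B 3, C 3. Every unit priced at $21,690.
Revenue = 6 × 21,690 = $130,140.

Total revenue: $130,140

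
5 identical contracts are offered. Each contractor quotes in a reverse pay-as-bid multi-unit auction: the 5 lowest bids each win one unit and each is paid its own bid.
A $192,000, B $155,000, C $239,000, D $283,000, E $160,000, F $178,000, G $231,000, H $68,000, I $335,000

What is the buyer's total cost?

Total cost: $753,000

Sorting: 68,000 (H), 155,000 (B), 160,000 (E), 178,000 (F), 192,000 (A), 231,000 (G), 239,000 (C), …
Winners (5 units): H, B, E, F, A.
Total cost = 68,000 + 155,000 + 160,000 + 178,000 + 192,000 = $753,000.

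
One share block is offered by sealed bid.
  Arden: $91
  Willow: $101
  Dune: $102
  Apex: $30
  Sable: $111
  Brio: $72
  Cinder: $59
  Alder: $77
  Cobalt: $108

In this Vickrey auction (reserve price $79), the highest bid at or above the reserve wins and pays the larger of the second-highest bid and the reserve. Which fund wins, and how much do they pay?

Sable pays $108

Sorting bids: 111 (Sable) > 108 (Cobalt) > 102 (Dune) > 101 (Willow) > 91 (Arden) > 77 (Alder) > …
Sable has the top bid at or above the reserve ($111).
max(second-highest $108, reserve $79) = $108; the reserve does not bind.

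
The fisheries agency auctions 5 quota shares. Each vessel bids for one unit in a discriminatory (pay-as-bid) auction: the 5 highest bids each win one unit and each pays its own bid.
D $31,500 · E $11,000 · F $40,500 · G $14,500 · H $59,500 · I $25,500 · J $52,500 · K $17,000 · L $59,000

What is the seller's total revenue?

Total revenue: $243,000

Ordering the bids: 59,500 (H), 59,000 (L), 52,500 (J), 40,500 (F), 31,500 (D), 25,500 (I), 17,000 (K), …
Top 5: H, L, J, F, D.
Total revenue = 59,500 + 59,000 + 52,500 + 40,500 + 31,500 = $243,000.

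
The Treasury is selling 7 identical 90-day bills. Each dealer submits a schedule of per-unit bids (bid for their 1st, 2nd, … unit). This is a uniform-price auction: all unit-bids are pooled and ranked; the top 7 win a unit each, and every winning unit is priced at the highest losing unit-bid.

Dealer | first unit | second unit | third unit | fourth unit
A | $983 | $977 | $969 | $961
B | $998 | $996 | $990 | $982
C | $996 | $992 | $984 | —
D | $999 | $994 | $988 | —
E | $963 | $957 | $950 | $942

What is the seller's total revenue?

All unit-bids, highest first — top 7: 999 (D-1), 998 (B-1), 996 (B-2), 996 (C-1), 994 (D-2), 992 (C-2), 990 (B-3)
First bid not allocated: $988.
Allocation: B 3, C 2, D 2. Every unit priced at $988.
Revenue = 7 × 988 = $6,916.

Total revenue: $6,916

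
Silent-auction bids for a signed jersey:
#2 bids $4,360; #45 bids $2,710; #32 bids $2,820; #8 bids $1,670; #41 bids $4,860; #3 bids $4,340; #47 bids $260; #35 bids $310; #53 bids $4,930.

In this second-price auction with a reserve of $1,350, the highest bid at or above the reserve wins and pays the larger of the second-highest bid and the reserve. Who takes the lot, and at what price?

Second-price auction with a reserve of $1,350: the highest bid at or above the reserve wins and pays the larger of the second-highest bid and the reserve.
Sorting bids: 4,930 (#53) > 4,860 (#41) > 4,360 (#2) > 4,340 (#3) > 2,820 (#32) > 2,710 (#45) > …
Highest eligible bid: #53 at $4,930.
max(second-highest $4,860, reserve $1,350) = $4,860; the reserve does not bind.

#53 pays $4,860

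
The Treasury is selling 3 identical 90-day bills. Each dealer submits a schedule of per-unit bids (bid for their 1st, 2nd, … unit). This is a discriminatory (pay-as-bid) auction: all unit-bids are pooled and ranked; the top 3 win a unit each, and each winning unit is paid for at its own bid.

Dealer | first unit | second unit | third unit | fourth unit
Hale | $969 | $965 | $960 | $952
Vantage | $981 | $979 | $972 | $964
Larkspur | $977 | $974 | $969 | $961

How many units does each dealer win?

All unit-bids, highest first — top 3: 981 (Vantage-1), 979 (Vantage-2), 977 (Larkspur-1)
Next rejected bid: $974 (not a price — pay-as-bid).
Allocation: Larkspur 1, Vantage 2.

Larkspur 1, Vantage 2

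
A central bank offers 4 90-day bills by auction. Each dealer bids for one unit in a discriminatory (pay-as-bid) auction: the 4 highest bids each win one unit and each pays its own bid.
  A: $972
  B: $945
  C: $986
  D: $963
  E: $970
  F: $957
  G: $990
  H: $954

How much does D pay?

Bids ranked high→low: 990 (G), 986 (C), 972 (A), 970 (E), 963 (D), 957 (F), …
The 4 highest are G, C, A, E.
D does not win → $0.

D pays $0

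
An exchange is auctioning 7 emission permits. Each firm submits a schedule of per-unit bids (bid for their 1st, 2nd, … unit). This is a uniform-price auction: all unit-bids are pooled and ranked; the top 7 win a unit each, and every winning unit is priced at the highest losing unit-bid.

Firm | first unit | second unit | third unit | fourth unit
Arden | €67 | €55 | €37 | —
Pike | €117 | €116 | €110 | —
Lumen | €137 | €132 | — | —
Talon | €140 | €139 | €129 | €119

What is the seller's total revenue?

Total revenue: €812

Merging the schedules and taking the best 7: 140 (Talon-1), 139 (Talon-2), 137 (Lumen-1), 132 (Lumen-2), 129 (Talon-3), 119 (Talon-4), 117 (Pike-1)
Highest rejected unit-bid = €116.
Allocation: Lumen 2, Pike 1, Talon 4. Every unit priced at €116.
Revenue = 7 × 116 = €812.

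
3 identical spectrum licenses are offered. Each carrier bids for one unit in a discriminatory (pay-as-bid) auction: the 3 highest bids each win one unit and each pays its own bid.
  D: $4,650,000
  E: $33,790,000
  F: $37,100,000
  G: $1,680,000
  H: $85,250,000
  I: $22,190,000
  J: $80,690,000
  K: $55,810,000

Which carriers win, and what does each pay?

H $85,250,000, J $80,690,000, K $55,810,000

Sorting: 85,250,000 (H), 80,690,000 (J), 55,810,000 (K), 37,100,000 (F), 33,790,000 (E), …
Top 3: H, J, K.
Each winner pays its own bid: H $85,250,000, J $80,690,000, K $55,810,000.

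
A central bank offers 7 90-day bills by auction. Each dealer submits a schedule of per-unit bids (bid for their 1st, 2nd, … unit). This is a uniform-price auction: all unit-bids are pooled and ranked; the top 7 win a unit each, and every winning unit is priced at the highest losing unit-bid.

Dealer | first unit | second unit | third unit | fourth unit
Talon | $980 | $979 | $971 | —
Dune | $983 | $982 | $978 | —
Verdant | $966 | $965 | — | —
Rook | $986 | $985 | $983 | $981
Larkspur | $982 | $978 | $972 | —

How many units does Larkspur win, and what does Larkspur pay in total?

Larkspur: 1 unit, pays $980

Merging the schedules and taking the best 7: 986 (Rook-1), 985 (Rook-2), 983 (Dune-1), 983 (Rook-3), 982 (Dune-2), 982 (Larkspur-1), 981 (Rook-4)
Highest rejected unit-bid = $980.
Larkspur wins 1 unit(s) at $980 each.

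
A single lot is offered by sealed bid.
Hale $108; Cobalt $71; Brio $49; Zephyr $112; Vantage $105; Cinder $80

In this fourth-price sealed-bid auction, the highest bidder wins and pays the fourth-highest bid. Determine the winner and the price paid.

Zephyr pays $80

Fourth-price sealed-bid auction: the highest bidder wins and pays the fourth-highest bid.
Bids ranked: 112 (Zephyr) > 108 (Hale) > 105 (Vantage) > 80 (Cinder) > 71 (Cobalt) > 49 (Brio)
Zephyr wins; payment is bid #4 in the ranking = $80.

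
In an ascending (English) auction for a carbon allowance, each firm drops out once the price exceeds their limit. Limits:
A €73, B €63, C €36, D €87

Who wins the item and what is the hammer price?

D wins at €73

Limits ranked: 87 (D) > 73 (A) > 63 (B) > 36 (C)
Bidding ends when A exits at €73; D takes it.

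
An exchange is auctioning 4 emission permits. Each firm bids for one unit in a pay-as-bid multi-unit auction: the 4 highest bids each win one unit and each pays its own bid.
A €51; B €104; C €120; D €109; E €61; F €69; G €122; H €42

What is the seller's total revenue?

Bids ranked high→low: 122 (G), 120 (C), 109 (D), 104 (B), 69 (F), 61 (E), …
The 4 highest are G, C, D, B.
Total revenue = 122 + 120 + 109 + 104 = €455.

Total revenue: €455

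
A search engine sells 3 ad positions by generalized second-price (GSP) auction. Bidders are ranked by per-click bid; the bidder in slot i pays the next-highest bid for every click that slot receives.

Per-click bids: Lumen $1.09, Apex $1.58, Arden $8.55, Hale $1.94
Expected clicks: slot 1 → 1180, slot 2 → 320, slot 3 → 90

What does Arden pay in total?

Arden pays $2289.20

Per-click bids in order: $8.55 (Arden) > $1.94 (Hale) > $1.58 (Apex) > $1.09 (Lumen)
Arden holds slot 1 → pays next bid $1.94 × 1180 clicks = $2289.20.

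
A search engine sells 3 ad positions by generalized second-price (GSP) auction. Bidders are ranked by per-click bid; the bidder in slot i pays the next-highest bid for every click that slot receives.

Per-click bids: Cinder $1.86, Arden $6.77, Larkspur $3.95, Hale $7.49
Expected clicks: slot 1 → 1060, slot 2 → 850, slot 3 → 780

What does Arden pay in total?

Arden pays $3357.50

Ranked by bid: $7.49 (Hale) > $6.77 (Arden) > $3.95 (Larkspur) > $1.86 (Cinder)
Arden holds slot 2 → pays next bid $3.95 × 850 clicks = $3357.50.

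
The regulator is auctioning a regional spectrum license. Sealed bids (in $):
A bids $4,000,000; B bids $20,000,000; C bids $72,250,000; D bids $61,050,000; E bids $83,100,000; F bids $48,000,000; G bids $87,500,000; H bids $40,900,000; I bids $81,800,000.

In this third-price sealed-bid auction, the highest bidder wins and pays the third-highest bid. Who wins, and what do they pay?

G pays $81,800,000

Third-price sealed-bid auction: the highest bidder wins and pays the third-highest bid.
Sorting bids: 87,500,000 (G) > 83,100,000 (E) > 81,800,000 (I) > 72,250,000 (C) > 61,050,000 (D) > 48,000,000 (F) > …
G wins; payment is bid #3 in the ranking = $81,800,000.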